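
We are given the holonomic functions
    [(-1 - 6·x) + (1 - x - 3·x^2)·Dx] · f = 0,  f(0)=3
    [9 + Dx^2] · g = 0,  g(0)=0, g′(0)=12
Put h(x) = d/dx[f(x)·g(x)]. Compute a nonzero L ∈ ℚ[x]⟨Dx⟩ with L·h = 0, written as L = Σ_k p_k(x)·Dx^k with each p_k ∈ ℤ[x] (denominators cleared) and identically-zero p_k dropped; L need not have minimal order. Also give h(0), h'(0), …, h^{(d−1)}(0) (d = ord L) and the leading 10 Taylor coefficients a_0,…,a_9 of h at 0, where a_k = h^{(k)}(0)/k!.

L = (-15 - 54·x - 135·x^2 + 162·x^3 + 243·x^4) + (6·x + 54·x^2 + 108·x^3)·Dx + (1 - 4·x - 9·x^2 + 18·x^3 + 27·x^4)·Dx^2  (order 2).
h: a_k = 36, 72, 270, 792, 4923/2, 32589/5, 358119/20, 325746/7, 27198909/224, 34655265/112, …
ICs: h(0) = 36, h′(0) = 72.

f: a_k = 3, 3, 12, 21, 57, 120, 291, 651, 1524, 3477, …
g: a_k = 0, 12, 0, -18, 0, 81/10, 0, -243/140, 0, 243/1120, …
h₀=f·g: eliminate ⇒ L₀, order ≤ 1·2.
h₀' ⇒ L via d/dx closure of L₀.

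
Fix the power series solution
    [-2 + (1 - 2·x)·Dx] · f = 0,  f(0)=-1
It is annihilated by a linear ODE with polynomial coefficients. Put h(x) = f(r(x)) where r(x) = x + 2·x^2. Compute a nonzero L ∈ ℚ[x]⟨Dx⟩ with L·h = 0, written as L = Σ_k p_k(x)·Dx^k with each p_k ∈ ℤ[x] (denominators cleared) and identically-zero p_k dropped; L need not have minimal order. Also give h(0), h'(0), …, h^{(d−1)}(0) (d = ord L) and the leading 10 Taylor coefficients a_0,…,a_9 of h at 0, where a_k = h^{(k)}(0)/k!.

f: a_k = -1, -2, -4, -8, -16, -32, -64, -128, -256, -512, …
L₀ from L_f via x↦r, Dx↦r'^{-1}Dx.
L = (2 + 8·x) + (-1 + 2·x + 4·x^2)·Dx  (order 1).
h: a_k = -1, -2, -8, -24, -80, -256, -832, -2688, -8704, -28160, …
ICs: h(0) = -1.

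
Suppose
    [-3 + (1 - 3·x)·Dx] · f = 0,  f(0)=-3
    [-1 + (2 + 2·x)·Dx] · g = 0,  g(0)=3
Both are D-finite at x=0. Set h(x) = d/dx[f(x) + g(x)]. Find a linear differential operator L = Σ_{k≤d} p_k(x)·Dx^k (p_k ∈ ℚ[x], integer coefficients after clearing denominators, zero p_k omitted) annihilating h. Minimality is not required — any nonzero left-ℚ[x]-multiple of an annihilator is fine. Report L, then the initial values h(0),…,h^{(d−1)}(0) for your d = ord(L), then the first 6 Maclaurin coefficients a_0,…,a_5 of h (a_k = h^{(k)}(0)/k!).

L = (-126 - 54·x) + (-213 - 450·x - 189·x^2)·Dx + (26 - 34·x - 114·x^2 - 54·x^3)·Dx^2  (order 2).
h: a_k = -15/2, -219/4, -3879/16, -31119/32, -933015/256, -6718653/512, …
ICs: h(0) = -15/2, h′(0) = -219/4.

f: a_k = -3, -9, -27, -81, -243, -729, …
g: a_k = 3, 3/2, -3/8, 3/16, -15/128, 21/256, …
Weyl lclm of L_f,L_g ⇒ L₀ (ord ≤ 2).
Derive L from L₀ (diff closure).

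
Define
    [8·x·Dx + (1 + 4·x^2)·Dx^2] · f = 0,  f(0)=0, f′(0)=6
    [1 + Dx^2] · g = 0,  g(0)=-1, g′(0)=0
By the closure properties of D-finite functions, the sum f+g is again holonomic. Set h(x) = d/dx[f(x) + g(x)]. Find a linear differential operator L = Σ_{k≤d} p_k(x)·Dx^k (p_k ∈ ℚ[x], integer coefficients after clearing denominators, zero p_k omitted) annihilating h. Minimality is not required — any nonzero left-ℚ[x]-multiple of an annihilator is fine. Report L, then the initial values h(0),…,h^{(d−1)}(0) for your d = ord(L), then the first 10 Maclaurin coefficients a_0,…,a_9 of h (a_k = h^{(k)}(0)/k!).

L = (-376·x + 1600·x^3 + 128·x^5) + (-7 + 76·x^2 + 432·x^4 + 64·x^6)·Dx + (-376·x + 1600·x^3 + 128·x^5)·Dx^2 + (-7 + 76·x^2 + 432·x^4 + 64·x^6)·Dx^3  (order 3).
h: a_k = 6, 1, -24, -1/6, 96, 1/120, -384, -1/5040, 1536, 1/362880, …
ICs: h(0) = 6, h′(0) = 1, h′′(0) = -48.

f: a_k = 0, 6, 0, -8, 0, 96/5, 0, -384/7, 0, 512/3, …
g: a_k = -1, 0, 1/2, 0, -1/24, 0, 1/720, 0, -1/40320, 0, …
Sum ⇒ L₀ = lclm(L_f,L_g) in ℚ(x)⟨Dx⟩.
Derive L from L₀ (diff closure).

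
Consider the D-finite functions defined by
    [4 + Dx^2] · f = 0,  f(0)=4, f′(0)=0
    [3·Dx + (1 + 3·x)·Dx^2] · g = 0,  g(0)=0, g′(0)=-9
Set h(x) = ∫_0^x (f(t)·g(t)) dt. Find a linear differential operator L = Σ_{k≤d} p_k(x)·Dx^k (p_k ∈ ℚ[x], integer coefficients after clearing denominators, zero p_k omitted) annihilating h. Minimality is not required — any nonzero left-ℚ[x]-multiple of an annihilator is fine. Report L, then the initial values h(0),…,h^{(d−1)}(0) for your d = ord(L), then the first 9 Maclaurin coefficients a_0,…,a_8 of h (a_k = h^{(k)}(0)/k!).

L = (-1112 - 1248·x + 7344·x^2 + 27648·x^3 + 20736·x^4)·Dx + (-48 + 2160·x + 10368·x^2 + 10368·x^3)·Dx^2 + (-250 + 240·x + 4968·x^2 + 13824·x^3 + 10368·x^4)·Dx^3 + (-12 + 540·x + 2592·x^2 + 2592·x^3)·Dx^4 + (7 + 138·x + 783·x^2 + 1728·x^3 + 1296·x^4)·Dx^5  (order 5).
h: a_k = 0, 0, -18, 18, -9, 27, -326/5, 144, -23201/70, …
ICs: h(0) = 0, h′(0) = 0, h′′(0) = -36, h′′′(0) = 108, h′′′′(0) = -216.

f: a_k = 4, 0, -8, 0, 8/3, 0, -16/45, 0, 8/315, …
g: a_k = 0, -9, 27/2, -27, 243/4, -729/5, 729/2, -6561/7, 19683/8, …
f·g: L₀ = L_f ⊗_s L_g, ord ≤ 2·2.
h=∫₀ˣh₀: take L = L₀·Dx.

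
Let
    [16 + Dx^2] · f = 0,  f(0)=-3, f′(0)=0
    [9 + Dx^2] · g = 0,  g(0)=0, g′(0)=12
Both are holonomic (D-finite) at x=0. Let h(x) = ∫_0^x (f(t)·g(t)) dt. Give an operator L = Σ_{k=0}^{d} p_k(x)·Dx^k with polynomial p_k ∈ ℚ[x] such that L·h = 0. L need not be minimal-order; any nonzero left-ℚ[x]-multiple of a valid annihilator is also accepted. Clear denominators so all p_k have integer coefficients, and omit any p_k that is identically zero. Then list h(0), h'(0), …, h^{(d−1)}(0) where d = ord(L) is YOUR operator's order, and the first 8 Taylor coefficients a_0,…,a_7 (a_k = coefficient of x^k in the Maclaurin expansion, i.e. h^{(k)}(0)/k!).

L = 49·Dx + 50·Dx^3 + Dx^5  (order 5).
h: a_k = 0, 0, -18, 0, 171/2, 0, -2801/20, 0, …
ICs: h(0) = 0, h′(0) = 0, h′′(0) = -36, h′′′(0) = 0, h′′′′(0) = 2052.

f: a_k = -3, 0, 24, 0, -32, 0, 256/15, 0, …
g: a_k = 0, 12, 0, -18, 0, 81/10, 0, -243/140, …
Sym-product of L_f,L_g gives L₀ (≤ ord 4).
h=∫₀ˣh₀: take L = L₀·Dx.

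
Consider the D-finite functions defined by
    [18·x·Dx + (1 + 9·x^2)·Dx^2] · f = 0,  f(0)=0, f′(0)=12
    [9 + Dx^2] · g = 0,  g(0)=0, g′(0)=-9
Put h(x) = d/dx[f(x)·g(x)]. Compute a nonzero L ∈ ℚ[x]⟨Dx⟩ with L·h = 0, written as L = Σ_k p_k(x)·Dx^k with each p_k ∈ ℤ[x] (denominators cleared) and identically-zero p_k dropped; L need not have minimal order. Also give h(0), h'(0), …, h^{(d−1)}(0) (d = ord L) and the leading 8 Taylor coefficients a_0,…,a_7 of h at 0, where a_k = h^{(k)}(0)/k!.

L = (8910 + 214326·x^2 + 3024621·x^4 + 5668704·x^6 + 6377292·x^8 + 9565938·x^10 + 43046721·x^12) + (5508·x + 207036·x^3 + 1837080·x^5 + 4723920·x^7 + 10628820·x^9 + 19131876·x^11)·Dx + (1080 + 27540·x^2 + 389286·x^4 + 971028·x^6 + 1889568·x^8 + 4251528·x^10 + 9565938·x^12)·Dx^2 + (612·x + 23004·x^3 + 204120·x^5 + 524880·x^7 + 1180980·x^9 + 2125764·x^11)·Dx^3 + (10 + 414·x^2 + 5913·x^4 + 37908·x^6 + 131220·x^8 + 354294·x^10 + 531441·x^12)·Dx^4  (order 4).
h: a_k = 0, -216, 0, 1944, 0, -13851, 0, 564246/5, …
ICs: h(0) = 0, h′(0) = -216, h′′(0) = 0, h′′′(0) = 11664.

f: a_k = 0, 12, 0, -36, 0, 972/5, 0, -8748/7, …
g: a_k = 0, -9, 0, 27/2, 0, -243/40, 0, 729/560, …
L₀ := L_f ⊗_s L_g (sym. prod.), ord ≤ 4.
Derive L from L₀ (diff closure).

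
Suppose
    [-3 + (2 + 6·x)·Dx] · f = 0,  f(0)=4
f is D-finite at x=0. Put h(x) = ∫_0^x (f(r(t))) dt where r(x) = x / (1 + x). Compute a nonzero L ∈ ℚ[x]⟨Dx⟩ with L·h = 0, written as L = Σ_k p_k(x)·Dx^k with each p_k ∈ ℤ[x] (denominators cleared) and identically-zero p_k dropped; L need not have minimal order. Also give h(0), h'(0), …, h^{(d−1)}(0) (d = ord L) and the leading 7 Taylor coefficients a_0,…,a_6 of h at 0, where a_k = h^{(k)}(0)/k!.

L = -3·Dx + (2 + 10·x + 8·x^2)·Dx^2  (order 2).
h: a_k = 0, 4, 3, -7/2, 87/16, -1677/160, 3023/128, …
ICs: h(0) = 0, h′(0) = 4.

f: a_k = 4, 6, -9/2, 27/4, -405/32, 1701/64, -15309/256, …
f∘r: x↦r, Dx↦Dx/r' in L_f ⇒ L₀.
Integrate: L := L₀·Dx.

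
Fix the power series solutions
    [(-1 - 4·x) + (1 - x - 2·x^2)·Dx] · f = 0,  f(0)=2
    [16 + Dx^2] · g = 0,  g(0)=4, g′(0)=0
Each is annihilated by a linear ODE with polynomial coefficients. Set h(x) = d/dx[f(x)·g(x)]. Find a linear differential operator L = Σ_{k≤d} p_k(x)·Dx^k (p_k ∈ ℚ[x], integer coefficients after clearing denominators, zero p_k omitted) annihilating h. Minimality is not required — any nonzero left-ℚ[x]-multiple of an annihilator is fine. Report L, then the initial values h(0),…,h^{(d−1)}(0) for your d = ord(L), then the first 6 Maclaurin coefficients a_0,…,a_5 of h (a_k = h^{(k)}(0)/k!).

f: a_k = 2, 2, 6, 10, 22, 42, …
g: a_k = 4, 0, -32, 0, 128/3, 0, …
h₀=f·g: eliminate ⇒ L₀, order ≤ 1·2.
h=h₀': d/dx-closure on L₀ ⇒ L.
L = (4 - 128·x - 192·x^2 + 256·x^3 + 256·x^4) + (-5 - 12·x + 48·x^2 + 64·x^3)·Dx + (3 - 7·x - 10·x^2 + 16·x^3 + 16·x^4)·Dx^2  (order 2).
h: a_k = 8, -80, -72, -224/3, -1000/3, -13456/15, …
ICs: h(0) = 8, h′(0) = -80.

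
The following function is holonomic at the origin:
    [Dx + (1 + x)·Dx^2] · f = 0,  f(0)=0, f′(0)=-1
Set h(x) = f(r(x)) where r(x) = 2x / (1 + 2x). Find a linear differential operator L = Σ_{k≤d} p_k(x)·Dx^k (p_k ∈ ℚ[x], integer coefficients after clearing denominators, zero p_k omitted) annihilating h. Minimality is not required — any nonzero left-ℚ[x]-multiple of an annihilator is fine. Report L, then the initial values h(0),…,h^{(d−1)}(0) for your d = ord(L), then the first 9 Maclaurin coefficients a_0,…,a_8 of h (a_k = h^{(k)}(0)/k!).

f: a_k = 0, -1, 1/2, -1/3, 1/4, -1/5, 1/6, -1/7, 1/8, …
L₀ from L_f via x↦r, Dx↦r'^{-1}Dx.
L = (6 + 16·x)·Dx + (1 + 6·x + 8·x^2)·Dx^2  (order 2).
h: a_k = 0, -2, 6, -56/3, 60, -992/5, 672, -16256/7, 8160, …
ICs: h(0) = 0, h′(0) = -2.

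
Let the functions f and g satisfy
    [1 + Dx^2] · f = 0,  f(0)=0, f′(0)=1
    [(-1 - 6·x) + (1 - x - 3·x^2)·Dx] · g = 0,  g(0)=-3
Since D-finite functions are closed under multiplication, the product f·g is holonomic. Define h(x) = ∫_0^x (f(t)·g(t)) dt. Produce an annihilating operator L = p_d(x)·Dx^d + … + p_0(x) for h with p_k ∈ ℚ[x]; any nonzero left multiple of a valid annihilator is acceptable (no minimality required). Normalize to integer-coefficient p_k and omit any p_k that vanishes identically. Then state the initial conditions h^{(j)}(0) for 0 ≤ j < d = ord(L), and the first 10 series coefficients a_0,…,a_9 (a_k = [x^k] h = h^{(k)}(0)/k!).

L = (5 + x + 3·x^2)·Dx + (2 + 12·x)·Dx^2 + (-1 + x + 3·x^2)·Dx^3  (order 3).
h: a_k = 0, 0, -3/2, -1, -23/8, -41/10, -2201/240, -4661/280, -473087/13440, -1060373/15120, …
ICs: h(0) = 0, h′(0) = 0, h′′(0) = -3.

f: a_k = 0, 1, 0, -1/6, 0, 1/120, 0, -1/5040, 0, 1/362880, …
g: a_k = -3, -3, -12, -21, -57, -120, -291, -651, -1524, -3477, …
h₀=f·g: eliminate ⇒ L₀, order ≤ 2·1.
h=∫h₀ ⇒ L = L₀·Dx.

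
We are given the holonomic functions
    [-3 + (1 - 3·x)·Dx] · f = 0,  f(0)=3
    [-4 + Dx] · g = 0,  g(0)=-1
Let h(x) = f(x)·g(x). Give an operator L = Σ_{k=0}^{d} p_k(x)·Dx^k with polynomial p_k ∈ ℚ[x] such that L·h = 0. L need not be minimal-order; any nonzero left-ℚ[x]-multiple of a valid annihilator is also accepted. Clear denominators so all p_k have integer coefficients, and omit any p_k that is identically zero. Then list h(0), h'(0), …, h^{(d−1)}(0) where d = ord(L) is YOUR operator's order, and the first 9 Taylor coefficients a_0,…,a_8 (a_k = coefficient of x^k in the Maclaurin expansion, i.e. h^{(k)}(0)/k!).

L = (7 - 12·x) + (-1 + 3·x)·Dx  (order 1).
h: a_k = -3, -21, -87, -293, -911, -13793/5, -124393/15, -2613277/105, -1120049/15, …
ICs: h(0) = -3.

f: a_k = 3, 9, 27, 81, 243, 729, 2187, 6561, 19683, …
g: a_k = -1, -4, -8, -32/3, -32/3, -128/15, -256/45, -1024/315, -512/315, …
h₀=f·g: eliminate ⇒ L₀, order ≤ 1·1.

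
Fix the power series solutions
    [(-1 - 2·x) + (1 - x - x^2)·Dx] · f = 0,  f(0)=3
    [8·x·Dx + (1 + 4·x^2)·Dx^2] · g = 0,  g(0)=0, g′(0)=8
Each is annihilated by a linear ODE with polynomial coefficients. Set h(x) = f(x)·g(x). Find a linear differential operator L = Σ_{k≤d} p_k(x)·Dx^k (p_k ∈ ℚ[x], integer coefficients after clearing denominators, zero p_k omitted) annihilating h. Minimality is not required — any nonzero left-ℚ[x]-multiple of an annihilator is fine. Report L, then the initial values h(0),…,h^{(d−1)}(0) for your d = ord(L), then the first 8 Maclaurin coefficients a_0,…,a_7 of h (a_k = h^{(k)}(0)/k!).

L = (2 + 8·x + 24·x^2) + (2 - 4·x + 16·x^2 + 24·x^3)·Dx + (-1 + x - 3·x^2 + 4·x^3 + 4·x^4)·Dx^2  (order 2).
h: a_k = 0, 24, 24, 16, 40, 664/5, 864/5, 3016/35, …
ICs: h(0) = 0, h′(0) = 24.

f: a_k = 3, 3, 6, 9, 15, 24, 39, 63, …
g: a_k = 0, 8, 0, -32/3, 0, 128/5, 0, -512/7, …
Sym-product of L_f,L_g gives L₀ (≤ ord 2).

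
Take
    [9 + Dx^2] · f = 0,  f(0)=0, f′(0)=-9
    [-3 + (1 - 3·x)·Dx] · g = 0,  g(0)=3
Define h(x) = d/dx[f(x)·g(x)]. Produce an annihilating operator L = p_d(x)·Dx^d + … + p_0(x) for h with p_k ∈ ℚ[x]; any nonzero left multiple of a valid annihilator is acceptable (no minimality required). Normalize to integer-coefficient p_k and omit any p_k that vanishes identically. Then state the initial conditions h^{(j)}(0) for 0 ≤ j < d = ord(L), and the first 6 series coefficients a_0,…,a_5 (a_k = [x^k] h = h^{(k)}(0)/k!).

f: a_k = 0, -9, 0, 27/2, 0, -243/40, …
g: a_k = 3, 9, 27, 81, 243, 729, …
L₀ := L_f ⊗_s L_g (sym. prod.), ord ≤ 2.
h=h₀': d/dx-closure on L₀ ⇒ L.
L = (-9 - 54·x + 81·x^2) + (-6 + 18·x)·Dx + (1 - 6·x + 9·x^2)·Dx^2  (order 2).
h: a_k = -27, -162, -1215/2, -2430, -73629/8, -662661/20, …
ICs: h(0) = -27, h′(0) = -162.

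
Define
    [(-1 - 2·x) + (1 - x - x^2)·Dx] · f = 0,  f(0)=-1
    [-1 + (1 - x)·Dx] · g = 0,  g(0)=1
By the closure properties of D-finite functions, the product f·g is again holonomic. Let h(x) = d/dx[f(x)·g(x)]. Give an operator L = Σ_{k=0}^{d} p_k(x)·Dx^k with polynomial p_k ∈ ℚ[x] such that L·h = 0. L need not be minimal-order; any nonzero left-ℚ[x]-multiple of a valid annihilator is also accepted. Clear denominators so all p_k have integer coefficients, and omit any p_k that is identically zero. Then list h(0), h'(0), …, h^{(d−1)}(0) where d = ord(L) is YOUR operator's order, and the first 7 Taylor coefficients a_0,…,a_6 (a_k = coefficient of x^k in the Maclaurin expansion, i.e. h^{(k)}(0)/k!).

L = (8 - 6·x - 12·x^2 + 12·x^4) + (-2 + 4·x + 3·x^2 - 8·x^3 + 3·x^5)·Dx  (order 1).
h: a_k = -2, -8, -21, -48, -100, -198, -378, …
ICs: h(0) = -2.

f: a_k = -1, -1, -2, -3, -5, -8, -13, …
g: a_k = 1, 1, 1, 1, 1, 1, 1, …
Product ⇒ symmetric product L₀, ord ≤ 1.
h₀' ⇒ L via d/dx closure of L₀.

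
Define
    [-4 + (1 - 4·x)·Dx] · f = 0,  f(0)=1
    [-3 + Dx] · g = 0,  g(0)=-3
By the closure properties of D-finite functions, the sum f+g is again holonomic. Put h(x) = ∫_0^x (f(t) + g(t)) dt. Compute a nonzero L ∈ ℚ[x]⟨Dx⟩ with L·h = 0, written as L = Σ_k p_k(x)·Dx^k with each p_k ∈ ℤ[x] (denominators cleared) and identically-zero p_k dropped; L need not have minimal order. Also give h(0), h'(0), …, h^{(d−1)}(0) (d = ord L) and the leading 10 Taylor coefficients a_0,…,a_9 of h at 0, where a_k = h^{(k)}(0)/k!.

f: a_k = 1, 4, 16, 64, 256, 1024, 4096, 16384, 65536, 262144, …
g: a_k = -3, -9, -27/2, -27/2, -81/8, -243/40, -243/80, -729/560, -2187/4480, -729/4480, …
h₀=f+g: left-lcm gives L₀, ord ≤ 2.
∫: right-multiply L₀ by Dx.
L = (-60 - 144·x)·Dx + (23 + 72·x - 144·x^2)·Dx^2 + (-1 - 8·x + 48·x^2)·Dx^3  (order 3).
h: a_k = 0, -2, -5/2, 5/6, 101/8, 1967/40, 40717/240, 327437/560, 9174311/4480, 293599093/40320, …
ICs: h(0) = 0, h′(0) = -2, h′′(0) = -5.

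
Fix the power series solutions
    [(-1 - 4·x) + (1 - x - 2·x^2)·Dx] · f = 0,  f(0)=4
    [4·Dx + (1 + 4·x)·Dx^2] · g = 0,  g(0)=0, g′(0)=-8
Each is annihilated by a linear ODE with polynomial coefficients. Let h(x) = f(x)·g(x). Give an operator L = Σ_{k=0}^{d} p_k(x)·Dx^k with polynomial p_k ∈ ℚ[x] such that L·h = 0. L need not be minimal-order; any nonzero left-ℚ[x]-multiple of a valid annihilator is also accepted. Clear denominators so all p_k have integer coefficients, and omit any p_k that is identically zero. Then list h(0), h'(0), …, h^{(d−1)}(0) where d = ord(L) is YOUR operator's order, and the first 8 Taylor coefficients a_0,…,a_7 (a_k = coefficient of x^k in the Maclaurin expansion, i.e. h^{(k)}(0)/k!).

f: a_k = 4, 4, 12, 20, 44, 84, 172, 340, …
g: a_k = 0, -8, 16, -128/3, 128, -2048/5, 4096/3, -32768/7, …
L₀ := L_f ⊗_s L_g (sym. prod.), ord ≤ 2.
L = (8 + 32·x) + (-2 + 20·x + 40·x^2)·Dx + (-1 - 3·x + 6·x^2 + 8·x^3)·Dx^2  (order 2).
h: a_k = 0, -32, 32, -608/3, 1120/3, -8352/5, 22688/5, -613472/35, …
ICs: h(0) = 0, h′(0) = -32.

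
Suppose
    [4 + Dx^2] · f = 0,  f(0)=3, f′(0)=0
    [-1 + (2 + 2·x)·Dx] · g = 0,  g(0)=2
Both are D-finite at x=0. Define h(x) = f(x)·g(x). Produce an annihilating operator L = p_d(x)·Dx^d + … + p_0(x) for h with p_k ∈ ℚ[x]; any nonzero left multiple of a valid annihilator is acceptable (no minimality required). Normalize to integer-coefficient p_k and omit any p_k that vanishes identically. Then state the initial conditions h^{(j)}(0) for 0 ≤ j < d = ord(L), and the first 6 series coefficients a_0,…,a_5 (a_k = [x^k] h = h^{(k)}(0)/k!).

L = (19 + 32·x + 16·x^2) + (-4 - 4·x)·Dx + (4 + 8·x + 4·x^2)·Dx^2  (order 2).
h: a_k = 6, 3, -51/4, -45/8, 337/64, 181/128, …
ICs: h(0) = 6, h′(0) = 3.

f: a_k = 3, 0, -6, 0, 2, 0, …
g: a_k = 2, 1, -1/4, 1/8, -5/64, 7/128, …
h₀=f·g: eliminate ⇒ L₀, order ≤ 2·1.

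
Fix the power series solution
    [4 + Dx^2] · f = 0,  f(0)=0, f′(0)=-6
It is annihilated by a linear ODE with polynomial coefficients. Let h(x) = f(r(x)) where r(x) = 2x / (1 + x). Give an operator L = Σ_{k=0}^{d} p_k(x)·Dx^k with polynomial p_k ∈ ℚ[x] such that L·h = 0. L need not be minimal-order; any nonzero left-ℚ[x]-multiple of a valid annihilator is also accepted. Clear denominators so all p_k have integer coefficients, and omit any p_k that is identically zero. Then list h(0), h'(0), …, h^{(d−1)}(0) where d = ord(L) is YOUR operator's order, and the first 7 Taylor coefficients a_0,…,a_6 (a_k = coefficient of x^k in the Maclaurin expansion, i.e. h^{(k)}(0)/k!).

f: a_k = 0, -6, 0, 4, 0, -4/5, 0, …
f∘r: x↦r, Dx↦Dx/r' in L_f ⇒ L₀.
L = 16 + (2 + 6·x + 6·x^2 + 2·x^3)·Dx + (1 + 4·x + 6·x^2 + 4·x^3 + x^4)·Dx^2  (order 2).
h: a_k = 0, -12, 12, 20, -84, 772/5, -180, …
ICs: h(0) = 0, h′(0) = -12.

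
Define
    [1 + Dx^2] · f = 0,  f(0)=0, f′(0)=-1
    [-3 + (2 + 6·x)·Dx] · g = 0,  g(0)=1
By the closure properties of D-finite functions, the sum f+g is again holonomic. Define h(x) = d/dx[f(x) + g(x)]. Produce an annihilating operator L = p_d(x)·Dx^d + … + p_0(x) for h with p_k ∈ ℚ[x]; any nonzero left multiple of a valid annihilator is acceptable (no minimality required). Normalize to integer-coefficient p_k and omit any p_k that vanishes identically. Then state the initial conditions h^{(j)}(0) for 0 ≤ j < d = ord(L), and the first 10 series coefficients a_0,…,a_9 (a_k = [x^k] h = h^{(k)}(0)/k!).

L = (-417 - 72·x - 108·x^2) + (-62 - 234·x - 216·x^2 - 216·x^3)·Dx + (-417 - 72·x - 108·x^2)·Dx^2 + (-62 - 234·x - 216·x^2 - 216·x^3)·Dx^3  (order 3).
h: a_k = 1/2, -9/4, 89/16, -405/32, 25483/768, -45927/512, 22733993/92160, -2814669/4096, 39897932563/20643840, -717740595/131072, …
ICs: h(0) = 1/2, h′(0) = -9/4, h′′(0) = 89/8.

f: a_k = 0, -1, 0, 1/6, 0, -1/120, 0, 1/5040, 0, -1/362880, …
g: a_k = 1, 3/2, -9/8, 27/16, -405/128, 1701/256, -15309/1024, 72171/2048, -2814669/32768, 14073345/65536, …
Sum ⇒ L₀ = lclm(L_f,L_g) in ℚ(x)⟨Dx⟩.
Differentiate: ansatz ord ≤ ord L₀ ⇒ L.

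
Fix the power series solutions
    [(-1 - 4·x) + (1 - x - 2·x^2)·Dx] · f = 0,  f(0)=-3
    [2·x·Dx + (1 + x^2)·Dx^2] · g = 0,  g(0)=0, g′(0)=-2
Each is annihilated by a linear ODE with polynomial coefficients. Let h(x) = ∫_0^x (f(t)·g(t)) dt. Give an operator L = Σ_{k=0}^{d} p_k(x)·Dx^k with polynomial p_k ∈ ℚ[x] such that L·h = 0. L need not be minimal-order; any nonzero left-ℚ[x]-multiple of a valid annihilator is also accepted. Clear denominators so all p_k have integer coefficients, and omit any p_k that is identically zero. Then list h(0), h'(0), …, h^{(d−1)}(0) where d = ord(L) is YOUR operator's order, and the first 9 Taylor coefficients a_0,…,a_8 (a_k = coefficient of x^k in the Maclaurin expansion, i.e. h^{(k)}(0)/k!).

L = (4 + 2·x + 12·x^2)·Dx + (2 + 6·x + 4·x^2 + 12·x^3)·Dx^2 + (-1 + x + x^2 + x^3 + 2·x^4)·Dx^3  (order 3).
h: a_k = 0, 0, 3, 2, 4, 28/5, 51/5, 586/35, 2089/70, …
ICs: h(0) = 0, h′(0) = 0, h′′(0) = 6.

f: a_k = -3, -3, -9, -15, -33, -63, -129, -255, -513, …
g: a_k = 0, -2, 0, 2/3, 0, -2/5, 0, 2/7, 0, …
f·g: L₀ = L_f ⊗_s L_g, ord ≤ 1·2.
Integrate: L := L₀·Dx.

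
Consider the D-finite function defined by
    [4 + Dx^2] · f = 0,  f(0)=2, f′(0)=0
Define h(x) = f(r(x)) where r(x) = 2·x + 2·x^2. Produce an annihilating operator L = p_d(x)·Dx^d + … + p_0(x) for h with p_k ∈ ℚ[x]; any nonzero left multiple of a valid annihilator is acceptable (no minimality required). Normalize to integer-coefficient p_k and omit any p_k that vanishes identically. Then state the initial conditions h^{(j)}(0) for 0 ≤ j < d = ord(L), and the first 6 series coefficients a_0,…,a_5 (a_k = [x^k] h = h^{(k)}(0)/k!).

f: a_k = 2, 0, -4, 0, 4/3, 0, …
Substitute x→r, Dx→(1/r')Dx; clear ⇒ L₀.
L = (16 + 96·x + 192·x^2 + 128·x^3) - 2·Dx + (1 + 2·x)·Dx^2  (order 2).
h: a_k = 2, 0, -16, -32, 16/3, 256/3, …
ICs: h(0) = 2, h′(0) = 0.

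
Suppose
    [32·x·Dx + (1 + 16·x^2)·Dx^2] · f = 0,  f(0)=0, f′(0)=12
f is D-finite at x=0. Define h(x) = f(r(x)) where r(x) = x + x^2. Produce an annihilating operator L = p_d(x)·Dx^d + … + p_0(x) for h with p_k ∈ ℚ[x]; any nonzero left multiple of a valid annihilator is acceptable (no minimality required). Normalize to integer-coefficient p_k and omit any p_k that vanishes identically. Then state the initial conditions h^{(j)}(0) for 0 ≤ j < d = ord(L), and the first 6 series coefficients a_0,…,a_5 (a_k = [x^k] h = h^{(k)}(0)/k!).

f: a_k = 0, 12, 0, -64, 0, 3072/5, …
L₀ from L_f via x↦r, Dx↦r'^{-1}Dx.
L = (-2 + 32·x + 128·x^2 + 192·x^3 + 96·x^4)·Dx + (1 + 2·x + 16·x^2 + 64·x^3 + 80·x^4 + 32·x^5)·Dx^2  (order 2).
h: a_k = 0, 12, 12, -64, -192, 2112/5, …
ICs: h(0) = 0, h′(0) = 12.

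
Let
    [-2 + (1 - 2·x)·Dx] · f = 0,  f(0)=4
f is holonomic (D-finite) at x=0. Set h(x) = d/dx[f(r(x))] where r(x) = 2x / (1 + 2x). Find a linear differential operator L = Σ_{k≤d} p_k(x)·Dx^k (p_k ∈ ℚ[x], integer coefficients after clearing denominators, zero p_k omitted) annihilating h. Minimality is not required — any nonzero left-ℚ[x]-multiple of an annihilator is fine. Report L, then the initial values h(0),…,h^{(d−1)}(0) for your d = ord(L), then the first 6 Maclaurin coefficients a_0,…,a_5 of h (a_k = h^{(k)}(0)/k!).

f: a_k = 4, 8, 16, 32, 64, 128, …
f∘r: x↦r, Dx↦Dx/r' in L_f ⇒ L₀.
Derive L from L₀ (diff closure).
L = 4 + (-1 + 2·x)·Dx  (order 1).
h: a_k = 16, 64, 192, 512, 1280, 3072, …
ICs: h(0) = 16.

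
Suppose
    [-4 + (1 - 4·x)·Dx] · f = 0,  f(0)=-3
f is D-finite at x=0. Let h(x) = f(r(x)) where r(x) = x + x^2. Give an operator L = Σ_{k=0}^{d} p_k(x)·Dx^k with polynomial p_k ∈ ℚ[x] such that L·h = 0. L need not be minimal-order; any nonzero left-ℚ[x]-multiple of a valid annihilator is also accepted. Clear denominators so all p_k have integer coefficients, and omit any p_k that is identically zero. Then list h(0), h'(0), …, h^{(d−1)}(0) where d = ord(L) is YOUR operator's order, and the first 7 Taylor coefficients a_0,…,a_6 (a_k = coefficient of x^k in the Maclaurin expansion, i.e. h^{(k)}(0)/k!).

L = (4 + 8·x) + (-1 + 4·x + 4·x^2)·Dx  (order 1).
h: a_k = -3, -12, -60, -288, -1392, -6720, -32448, …
ICs: h(0) = -3.

f: a_k = -3, -12, -48, -192, -768, -3072, -12288, …
L₀ from L_f via x↦r, Dx↦r'^{-1}Dx.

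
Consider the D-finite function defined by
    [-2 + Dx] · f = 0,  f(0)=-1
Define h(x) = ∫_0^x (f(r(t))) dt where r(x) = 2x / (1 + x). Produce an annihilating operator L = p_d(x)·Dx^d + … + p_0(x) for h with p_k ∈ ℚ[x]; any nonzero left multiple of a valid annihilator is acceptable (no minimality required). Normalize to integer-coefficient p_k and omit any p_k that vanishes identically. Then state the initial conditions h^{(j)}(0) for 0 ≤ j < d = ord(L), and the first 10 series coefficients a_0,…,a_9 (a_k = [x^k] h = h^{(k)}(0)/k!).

f: a_k = -1, -2, -2, -4/3, -2/3, -4/15, -4/45, -8/315, -2/315, -4/2835, …
h₀=f(r): pull back L_f along r ⇒ L₀.
h=∫h₀ ⇒ L = L₀·Dx.
L = -4·Dx + (1 + 2·x + x^2)·Dx^2  (order 2).
h: a_k = 0, -1, -2, -4/3, 1/3, 4/15, -14/45, 44/315, 17/630, -316/2835, …
ICs: h(0) = 0, h′(0) = -1.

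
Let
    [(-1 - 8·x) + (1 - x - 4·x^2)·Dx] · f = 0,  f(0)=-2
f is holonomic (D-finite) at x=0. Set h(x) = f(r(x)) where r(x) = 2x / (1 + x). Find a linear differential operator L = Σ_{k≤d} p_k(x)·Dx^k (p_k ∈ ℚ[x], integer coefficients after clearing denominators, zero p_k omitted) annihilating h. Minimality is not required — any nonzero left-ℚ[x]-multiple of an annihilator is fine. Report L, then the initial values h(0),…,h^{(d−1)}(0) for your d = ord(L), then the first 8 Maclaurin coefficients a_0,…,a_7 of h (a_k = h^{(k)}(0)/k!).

L = (2 + 34·x) + (-1 - x + 17·x^2 + 17·x^3)·Dx  (order 1).
h: a_k = -2, -4, -36, -68, -612, -1156, -10404, -19652, …
ICs: h(0) = -2.

f: a_k = -2, -2, -10, -18, -58, -130, -362, -882, …
Substitute x→r, Dx→(1/r')Dx; clear ⇒ L₀.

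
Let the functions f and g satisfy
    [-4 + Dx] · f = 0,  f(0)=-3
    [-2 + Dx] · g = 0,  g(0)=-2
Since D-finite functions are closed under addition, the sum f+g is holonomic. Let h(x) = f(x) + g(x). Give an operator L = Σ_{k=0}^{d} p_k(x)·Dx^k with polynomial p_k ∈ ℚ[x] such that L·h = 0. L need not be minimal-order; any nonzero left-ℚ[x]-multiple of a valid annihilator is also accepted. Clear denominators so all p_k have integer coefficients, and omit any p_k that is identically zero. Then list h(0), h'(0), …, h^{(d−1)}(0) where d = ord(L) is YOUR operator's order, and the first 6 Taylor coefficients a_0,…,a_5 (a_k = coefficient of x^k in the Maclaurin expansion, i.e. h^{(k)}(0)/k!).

f: a_k = -3, -12, -24, -32, -32, -128/5, …
g: a_k = -2, -4, -4, -8/3, -4/3, -8/15, …
Sum ⇒ L₀ = lclm(L_f,L_g) in ℚ(x)⟨Dx⟩.
L = 8 - 6·Dx + Dx^2  (order 2).
h: a_k = -5, -16, -28, -104/3, -100/3, -392/15, …
ICs: h(0) = -5, h′(0) = -16.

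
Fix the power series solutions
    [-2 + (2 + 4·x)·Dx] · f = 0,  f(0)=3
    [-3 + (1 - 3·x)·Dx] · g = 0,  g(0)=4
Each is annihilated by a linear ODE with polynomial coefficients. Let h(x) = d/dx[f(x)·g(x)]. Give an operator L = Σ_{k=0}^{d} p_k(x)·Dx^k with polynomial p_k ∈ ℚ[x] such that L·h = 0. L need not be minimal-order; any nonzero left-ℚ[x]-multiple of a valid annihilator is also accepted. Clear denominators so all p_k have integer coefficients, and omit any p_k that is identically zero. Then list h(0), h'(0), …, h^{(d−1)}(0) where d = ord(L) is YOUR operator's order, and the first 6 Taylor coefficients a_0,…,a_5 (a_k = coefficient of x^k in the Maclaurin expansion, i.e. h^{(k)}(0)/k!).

f: a_k = 3, 3, -3/2, 3/2, -15/8, 21/8, …
g: a_k = 4, 12, 36, 108, 324, 972, …
Product ⇒ symmetric product L₀, ord ≤ 1.
Derive L from L₀ (diff closure).
L = (23 + 72·x + 27·x^2) + (-4 + x + 27·x^2 + 18·x^3)·Dx  (order 1).
h: a_k = 48, 276, 1260, 5010, 18840, 135459/2, …
ICs: h(0) = 48.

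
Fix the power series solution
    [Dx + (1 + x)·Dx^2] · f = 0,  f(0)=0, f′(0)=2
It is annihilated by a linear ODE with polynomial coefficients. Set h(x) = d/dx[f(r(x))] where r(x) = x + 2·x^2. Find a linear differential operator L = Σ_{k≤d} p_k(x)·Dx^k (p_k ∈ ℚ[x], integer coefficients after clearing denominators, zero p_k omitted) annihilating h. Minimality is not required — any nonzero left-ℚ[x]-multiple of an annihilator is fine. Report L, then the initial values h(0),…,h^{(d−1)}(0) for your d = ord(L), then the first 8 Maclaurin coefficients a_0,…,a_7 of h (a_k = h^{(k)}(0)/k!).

L = (-3 + 4·x + 8·x^2) + (1 + 5·x + 6·x^2 + 8·x^3)·Dx  (order 1).
h: a_k = 2, 6, -10, -2, 22, -18, -26, 62, …
ICs: h(0) = 2.

f: a_k = 0, 2, -1, 2/3, -1/2, 2/5, -1/3, 2/7, …
Change of var in L_f (x↦r) gives L₀.
Differentiate: ansatz ord ≤ ord L₀ ⇒ L.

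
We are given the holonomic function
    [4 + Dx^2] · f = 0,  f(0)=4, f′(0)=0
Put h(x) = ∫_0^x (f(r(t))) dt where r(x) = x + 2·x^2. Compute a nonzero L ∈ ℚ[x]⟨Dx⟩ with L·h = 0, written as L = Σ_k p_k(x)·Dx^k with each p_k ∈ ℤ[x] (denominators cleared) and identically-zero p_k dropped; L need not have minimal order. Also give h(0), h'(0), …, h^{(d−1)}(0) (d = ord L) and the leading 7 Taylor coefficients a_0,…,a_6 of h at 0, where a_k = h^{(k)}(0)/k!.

f: a_k = 4, 0, -8, 0, 8/3, 0, -16/45, …
L₀ from L_f via x↦r, Dx↦r'^{-1}Dx.
h=∫h₀ ⇒ L = L₀·Dx.
L = (4 + 48·x + 192·x^2 + 256·x^3)·Dx - 4·Dx^2 + (1 + 4·x)·Dx^3  (order 3).
h: a_k = 0, 4, 0, -8/3, -8, -88/15, 32/9, …
ICs: h(0) = 0, h′(0) = 4, h′′(0) = 0.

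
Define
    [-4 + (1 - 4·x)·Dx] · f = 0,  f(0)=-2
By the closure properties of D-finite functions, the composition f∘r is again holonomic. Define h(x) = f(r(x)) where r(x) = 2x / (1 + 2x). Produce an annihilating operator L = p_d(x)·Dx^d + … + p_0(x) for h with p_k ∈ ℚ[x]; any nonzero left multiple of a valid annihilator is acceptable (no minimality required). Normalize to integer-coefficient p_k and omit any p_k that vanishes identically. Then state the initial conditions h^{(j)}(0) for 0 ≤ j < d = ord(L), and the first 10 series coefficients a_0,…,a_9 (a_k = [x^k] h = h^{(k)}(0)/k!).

f: a_k = -2, -8, -32, -128, -512, -2048, -8192, -32768, -131072, -524288, …
L₀ from L_f via x↦r, Dx↦r'^{-1}Dx.
L = 8 + (-1 + 4·x + 12·x^2)·Dx  (order 1).
h: a_k = -2, -16, -96, -576, -3456, -20736, -124416, -746496, -4478976, -26873856, …
ICs: h(0) = -2.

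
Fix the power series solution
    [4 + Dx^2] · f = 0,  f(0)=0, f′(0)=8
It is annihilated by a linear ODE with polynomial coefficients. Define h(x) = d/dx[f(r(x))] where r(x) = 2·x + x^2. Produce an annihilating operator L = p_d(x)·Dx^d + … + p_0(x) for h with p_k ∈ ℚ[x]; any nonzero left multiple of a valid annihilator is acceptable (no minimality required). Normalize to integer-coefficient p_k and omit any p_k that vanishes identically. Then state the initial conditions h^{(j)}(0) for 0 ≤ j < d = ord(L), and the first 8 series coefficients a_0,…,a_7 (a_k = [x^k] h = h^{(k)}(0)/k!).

f: a_k = 0, 8, 0, -16/3, 0, 16/15, 0, -32/315, …
h₀=f(r): pull back L_f along r ⇒ L₀.
h₀' ⇒ L via d/dx closure of L₀.
L = (19 + 64·x + 96·x^2 + 64·x^3 + 16·x^4) + (-3 - 3·x)·Dx + (1 + 2·x + x^2)·Dx^2  (order 2).
h: a_k = 16, 16, -128, -256, 32/3, 480, 22784/45, -1024/45, …
ICs: h(0) = 16, h′(0) = 16.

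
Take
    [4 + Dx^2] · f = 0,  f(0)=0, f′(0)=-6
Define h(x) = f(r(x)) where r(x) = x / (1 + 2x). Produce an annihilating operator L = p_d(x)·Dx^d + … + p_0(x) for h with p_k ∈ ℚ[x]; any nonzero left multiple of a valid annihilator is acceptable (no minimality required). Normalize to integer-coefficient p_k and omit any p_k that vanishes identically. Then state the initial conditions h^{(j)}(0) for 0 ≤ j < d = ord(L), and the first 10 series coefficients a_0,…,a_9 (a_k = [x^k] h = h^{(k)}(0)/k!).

L = 4 + (4 + 24·x + 48·x^2 + 32·x^3)·Dx + (1 + 8·x + 24·x^2 + 32·x^3 + 16·x^4)·Dx^2  (order 2).
h: a_k = 0, -6, 12, -20, 24, -4/5, -120, 55448/105, -25456/15, 896716/189, …
ICs: h(0) = 0, h′(0) = -6.

f: a_k = 0, -6, 0, 4, 0, -4/5, 0, 8/105, 0, -4/945, …
Substitute x→r, Dx→(1/r')Dx; clear ⇒ L₀.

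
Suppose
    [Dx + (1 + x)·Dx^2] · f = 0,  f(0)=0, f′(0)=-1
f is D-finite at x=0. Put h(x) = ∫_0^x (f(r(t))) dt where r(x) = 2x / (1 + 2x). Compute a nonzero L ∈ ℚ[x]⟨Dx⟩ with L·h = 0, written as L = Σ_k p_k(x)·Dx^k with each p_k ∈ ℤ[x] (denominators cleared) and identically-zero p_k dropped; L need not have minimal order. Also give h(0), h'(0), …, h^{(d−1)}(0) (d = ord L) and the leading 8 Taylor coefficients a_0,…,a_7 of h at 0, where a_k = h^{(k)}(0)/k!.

f: a_k = 0, -1, 1/2, -1/3, 1/4, -1/5, 1/6, -1/7, …
Substitute x→r, Dx→(1/r')Dx; clear ⇒ L₀.
h=∫₀ˣh₀: take L = L₀·Dx.
L = (6 + 16·x)·Dx^2 + (1 + 6·x + 8·x^2)·Dx^3  (order 3).
h: a_k = 0, 0, -1, 2, -14/3, 12, -496/15, 96, …
ICs: h(0) = 0, h′(0) = 0, h′′(0) = -2.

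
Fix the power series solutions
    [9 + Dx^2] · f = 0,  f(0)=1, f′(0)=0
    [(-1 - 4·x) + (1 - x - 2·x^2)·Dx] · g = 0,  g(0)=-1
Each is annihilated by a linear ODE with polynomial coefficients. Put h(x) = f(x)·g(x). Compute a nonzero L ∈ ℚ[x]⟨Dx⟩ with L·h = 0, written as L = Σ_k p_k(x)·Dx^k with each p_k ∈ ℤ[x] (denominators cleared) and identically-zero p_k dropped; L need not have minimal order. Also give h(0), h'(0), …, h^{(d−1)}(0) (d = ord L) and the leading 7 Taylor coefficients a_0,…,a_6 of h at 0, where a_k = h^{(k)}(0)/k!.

f: a_k = 1, 0, -9/2, 0, 27/8, 0, -81/80, …
g: a_k = -1, -1, -3, -5, -11, -21, -43, …
h₀=f·g: eliminate ⇒ L₀, order ≤ 2·1.
L = (-5 + 9·x + 18·x^2) + (2 + 8·x)·Dx + (-1 + x + 2·x^2)·Dx^2  (order 2).
h: a_k = -1, -1, 3/2, -1/2, -7/8, -15/8, -209/80, …
ICs: h(0) = -1, h′(0) = -1.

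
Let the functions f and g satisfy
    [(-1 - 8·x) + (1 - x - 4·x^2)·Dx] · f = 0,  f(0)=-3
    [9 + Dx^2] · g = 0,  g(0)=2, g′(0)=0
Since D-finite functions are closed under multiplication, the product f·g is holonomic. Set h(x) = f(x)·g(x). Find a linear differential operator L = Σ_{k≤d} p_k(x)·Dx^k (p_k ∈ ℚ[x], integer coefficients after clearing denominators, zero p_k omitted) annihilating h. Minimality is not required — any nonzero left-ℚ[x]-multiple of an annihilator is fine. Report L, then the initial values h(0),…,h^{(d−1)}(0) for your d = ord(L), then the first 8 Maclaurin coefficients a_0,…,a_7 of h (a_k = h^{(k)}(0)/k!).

f: a_k = -3, -3, -15, -27, -87, -195, -543, -1323, …
g: a_k = 2, 0, -9, 0, 27/4, 0, -81/40, 0, …
h₀=f·g: eliminate ⇒ L₀, order ≤ 1·2.
L = (-1 + 9·x + 36·x^2) + (2 + 16·x)·Dx + (-1 + x + 4·x^2)·Dx^2  (order 2).
h: a_k = -6, -6, -3, -27, -237/4, -669/4, -15927/40, -42687/40, …
ICs: h(0) = -6, h′(0) = -6.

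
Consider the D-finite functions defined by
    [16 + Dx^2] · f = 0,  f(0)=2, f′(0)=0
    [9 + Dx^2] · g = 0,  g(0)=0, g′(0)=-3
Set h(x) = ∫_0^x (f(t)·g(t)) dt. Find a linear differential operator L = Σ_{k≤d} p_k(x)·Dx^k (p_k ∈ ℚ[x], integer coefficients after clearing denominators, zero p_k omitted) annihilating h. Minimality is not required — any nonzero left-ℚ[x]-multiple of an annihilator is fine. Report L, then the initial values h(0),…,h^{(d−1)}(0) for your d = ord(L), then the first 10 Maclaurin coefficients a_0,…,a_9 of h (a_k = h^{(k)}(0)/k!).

f: a_k = 2, 0, -16, 0, 64/3, 0, -512/45, 0, 1024/315, 0, …
g: a_k = 0, -3, 0, 9/2, 0, -81/40, 0, 243/560, 0, -243/4480, …
h₀=f·g: eliminate ⇒ L₀, order ≤ 2·2.
∫: right-multiply L₀ by Dx.
L = 49·Dx + 50·Dx^3 + Dx^5  (order 5).
h: a_k = 0, 0, -3, 0, 57/4, 0, -2801/120, 0, 137257/6720, 0, …
ICs: h(0) = 0, h′(0) = 0, h′′(0) = -6, h′′′(0) = 0, h′′′′(0) = 342.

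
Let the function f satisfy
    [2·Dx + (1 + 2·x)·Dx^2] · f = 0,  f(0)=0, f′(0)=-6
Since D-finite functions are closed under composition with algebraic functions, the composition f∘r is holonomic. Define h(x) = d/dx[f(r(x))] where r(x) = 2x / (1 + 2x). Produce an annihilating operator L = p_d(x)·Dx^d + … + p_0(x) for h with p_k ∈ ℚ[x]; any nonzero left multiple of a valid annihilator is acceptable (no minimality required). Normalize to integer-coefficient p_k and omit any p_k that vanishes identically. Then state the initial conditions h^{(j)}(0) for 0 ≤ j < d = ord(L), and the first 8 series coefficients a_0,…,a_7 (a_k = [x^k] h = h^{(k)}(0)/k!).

L = (8 + 24·x) + (1 + 8·x + 12·x^2)·Dx  (order 1).
h: a_k = -12, 96, -624, 3840, -23232, 139776, -839424, 5038080, …
ICs: h(0) = -12.

f: a_k = 0, -6, 6, -8, 12, -96/5, 32, -384/7, …
L₀ from L_f via x↦r, Dx↦r'^{-1}Dx.
h=h₀': d/dx-closure on L₀ ⇒ L.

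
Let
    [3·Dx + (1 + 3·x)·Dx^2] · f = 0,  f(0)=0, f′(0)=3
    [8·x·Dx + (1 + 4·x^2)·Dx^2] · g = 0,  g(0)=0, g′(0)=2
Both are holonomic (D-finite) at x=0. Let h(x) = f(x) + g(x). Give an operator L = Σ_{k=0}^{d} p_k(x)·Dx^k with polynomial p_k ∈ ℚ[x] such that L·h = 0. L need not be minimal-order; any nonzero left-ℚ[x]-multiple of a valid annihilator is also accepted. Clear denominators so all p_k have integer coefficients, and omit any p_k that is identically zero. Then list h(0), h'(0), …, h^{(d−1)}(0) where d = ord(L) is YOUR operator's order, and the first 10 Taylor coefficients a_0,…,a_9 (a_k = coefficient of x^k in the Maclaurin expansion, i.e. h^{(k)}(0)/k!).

L = (-24 - 216·x + 288·x^2 + 288·x^3)·Dx + (-26 - 48·x - 120·x^2 + 576·x^3 + 576·x^4)·Dx^2 + (-3 - x + 24·x^2 + 32·x^3 + 144·x^4 + 144·x^5)·Dx^3  (order 3).
h: a_k = 0, 5, -9/2, 19/3, -81/4, 55, -243/2, 2059/7, -6561/8, 20195/9, …
ICs: h(0) = 0, h′(0) = 5, h′′(0) = -9.

f: a_k = 0, 3, -9/2, 9, -81/4, 243/5, -243/2, 2187/7, -6561/8, 2187, …
g: a_k = 0, 2, 0, -8/3, 0, 32/5, 0, -128/7, 0, 512/9, …
L₀ := lclm(L_f,L_g); ord L₀ ≤ 2+2.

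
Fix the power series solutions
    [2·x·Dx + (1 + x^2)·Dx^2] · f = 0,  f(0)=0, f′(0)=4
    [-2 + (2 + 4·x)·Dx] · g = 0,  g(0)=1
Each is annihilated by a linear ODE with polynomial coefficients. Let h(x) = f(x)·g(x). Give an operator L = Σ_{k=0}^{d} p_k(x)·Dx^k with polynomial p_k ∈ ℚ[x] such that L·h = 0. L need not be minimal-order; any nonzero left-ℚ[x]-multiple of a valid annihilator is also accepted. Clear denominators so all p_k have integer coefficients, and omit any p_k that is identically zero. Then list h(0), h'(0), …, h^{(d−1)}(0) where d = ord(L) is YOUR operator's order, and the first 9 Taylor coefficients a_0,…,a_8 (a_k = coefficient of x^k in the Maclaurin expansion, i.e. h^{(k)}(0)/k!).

f: a_k = 0, 4, 0, -4/3, 0, 4/5, 0, -4/7, 0, …
g: a_k = 1, 1, -1/2, 1/2, -5/8, 7/8, -21/16, 33/16, -429/128, …
f·g: L₀ = L_f ⊗_s L_g, ord ≤ 2·1.
L = (3 - 2·x - x^2) + (-2 - 2·x + 6·x^2 + 4·x^3)·Dx + (1 + 4·x + 5·x^2 + 4·x^3 + 4·x^4)·Dx^2  (order 2).
h: a_k = 0, 4, 4, -10/3, 2/3, -31/30, 109/30, -2263/420, 2903/420, …
ICs: h(0) = 0, h′(0) = 4.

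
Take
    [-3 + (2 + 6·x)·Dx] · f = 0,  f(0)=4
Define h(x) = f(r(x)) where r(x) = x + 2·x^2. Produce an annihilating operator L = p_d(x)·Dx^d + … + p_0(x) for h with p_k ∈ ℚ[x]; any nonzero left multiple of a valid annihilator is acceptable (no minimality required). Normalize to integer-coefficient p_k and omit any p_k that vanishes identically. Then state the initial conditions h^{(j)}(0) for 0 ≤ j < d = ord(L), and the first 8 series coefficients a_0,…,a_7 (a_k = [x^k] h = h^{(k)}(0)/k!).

f: a_k = 4, 6, -9/2, 27/4, -405/32, 1701/64, -15309/256, 72171/512, …
L₀ from L_f via x↦r, Dx↦r'^{-1}Dx.
L = (-3 - 12·x) + (2 + 6·x + 12·x^2)·Dx  (order 1).
h: a_k = 4, 6, 15/2, -45/4, 315/32, 405/64, -11205/256, 41715/512, …
ICs: h(0) = 4.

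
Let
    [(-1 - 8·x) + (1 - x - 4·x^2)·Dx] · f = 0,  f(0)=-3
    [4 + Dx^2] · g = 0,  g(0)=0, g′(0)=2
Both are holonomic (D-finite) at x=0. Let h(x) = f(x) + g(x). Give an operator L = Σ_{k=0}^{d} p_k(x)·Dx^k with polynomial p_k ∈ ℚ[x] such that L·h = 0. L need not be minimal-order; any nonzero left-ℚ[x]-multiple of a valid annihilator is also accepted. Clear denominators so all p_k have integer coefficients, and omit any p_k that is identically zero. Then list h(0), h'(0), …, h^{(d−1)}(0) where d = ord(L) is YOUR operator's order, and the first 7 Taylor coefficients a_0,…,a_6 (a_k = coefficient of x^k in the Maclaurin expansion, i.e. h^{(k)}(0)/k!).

f: a_k = -3, -3, -15, -27, -87, -195, -543, …
g: a_k = 0, 2, 0, -4/3, 0, 4/15, 0, …
L₀ := lclm(L_f,L_g); ord L₀ ≤ 1+2.
L = (116 + 1008·x + 968·x^2 + 2688·x^3 + 640·x^4 + 1024·x^5) + (-28 - 4·x + 8·x^2 + 200·x^3 + 480·x^4 + 384·x^5 + 512·x^6)·Dx + (29 + 252·x + 242·x^2 + 672·x^3 + 160·x^4 + 256·x^5)·Dx^2 + (-7 - x + 2·x^2 + 50·x^3 + 120·x^4 + 96·x^5 + 128·x^6)·Dx^3  (order 3).
h: a_k = -3, -1, -15, -85/3, -87, -2921/15, -543, …
ICs: h(0) = -3, h′(0) = -1, h′′(0) = -30.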